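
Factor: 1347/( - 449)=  - 3^1 =- 3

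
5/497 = 5/497 = 0.01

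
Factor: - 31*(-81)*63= 158193 = 3^6*7^1*31^1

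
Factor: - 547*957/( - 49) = 523479/49 =3^1*7^( - 2 ) * 11^1*29^1  *547^1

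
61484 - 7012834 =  - 6951350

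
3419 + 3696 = 7115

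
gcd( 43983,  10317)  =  543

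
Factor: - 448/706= -224/353 = -2^5*7^1*353^ ( - 1)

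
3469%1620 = 229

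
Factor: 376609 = 376609^1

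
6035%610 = 545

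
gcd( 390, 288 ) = 6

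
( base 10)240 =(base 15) 110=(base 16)f0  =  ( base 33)79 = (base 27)8O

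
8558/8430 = 1 + 64/4215 = 1.02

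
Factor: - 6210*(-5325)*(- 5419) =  - 2^1*3^4*5^3 * 23^1*71^1*5419^1 = - 179196846750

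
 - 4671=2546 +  - 7217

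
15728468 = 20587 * 764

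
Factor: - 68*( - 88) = 5984= 2^5*11^1*17^1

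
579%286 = 7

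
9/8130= 3/2710= 0.00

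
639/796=639/796 = 0.80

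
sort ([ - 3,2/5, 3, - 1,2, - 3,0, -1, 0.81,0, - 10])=[ - 10, - 3, - 3, - 1 , - 1,0, 0,2/5, 0.81,2,3 ]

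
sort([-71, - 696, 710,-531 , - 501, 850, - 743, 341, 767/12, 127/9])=[ - 743,- 696, - 531,-501,-71,  127/9, 767/12,341, 710,850 ] 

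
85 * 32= 2720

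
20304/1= 20304 = 20304.00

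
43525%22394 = 21131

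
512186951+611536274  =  1123723225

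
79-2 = 77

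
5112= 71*72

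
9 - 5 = 4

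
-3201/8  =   - 3201/8=- 400.12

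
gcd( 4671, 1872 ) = 9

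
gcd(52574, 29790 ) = 2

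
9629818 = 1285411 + 8344407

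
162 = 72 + 90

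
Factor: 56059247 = 56059247^1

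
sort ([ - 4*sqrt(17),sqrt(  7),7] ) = [ - 4 *sqrt( 17), sqrt(7), 7] 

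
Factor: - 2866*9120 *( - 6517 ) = 170340824640= 2^6*3^1*5^1 *7^3 * 19^2*1433^1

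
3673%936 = 865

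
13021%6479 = 63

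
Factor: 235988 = 2^2*58997^1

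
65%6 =5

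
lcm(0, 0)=0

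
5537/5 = 5537/5 = 1107.40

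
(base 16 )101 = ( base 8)401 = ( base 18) E5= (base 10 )257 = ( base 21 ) C5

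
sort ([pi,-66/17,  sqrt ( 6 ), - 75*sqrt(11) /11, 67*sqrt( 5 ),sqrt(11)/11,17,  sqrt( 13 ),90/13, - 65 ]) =[ - 65,-75*sqrt( 11 ) /11, - 66/17, sqrt( 11)/11, sqrt( 6),pi, sqrt(13),  90/13, 17, 67 * sqrt (5) ]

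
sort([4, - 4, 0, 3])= [ - 4, 0 , 3,  4 ]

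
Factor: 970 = 2^1*5^1*97^1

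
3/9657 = 1/3219 = 0.00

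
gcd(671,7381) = 671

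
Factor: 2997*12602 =37768194  =  2^1*3^4*37^1*6301^1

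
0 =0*63158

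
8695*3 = 26085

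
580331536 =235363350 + 344968186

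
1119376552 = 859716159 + 259660393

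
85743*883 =75711069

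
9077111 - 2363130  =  6713981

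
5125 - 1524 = 3601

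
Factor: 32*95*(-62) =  - 2^6*5^1*19^1*31^1 = -188480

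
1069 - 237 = 832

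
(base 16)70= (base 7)220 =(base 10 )112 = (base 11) a2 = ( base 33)3D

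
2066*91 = 188006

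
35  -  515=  - 480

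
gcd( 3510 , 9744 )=6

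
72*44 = 3168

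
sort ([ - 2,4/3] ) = [ - 2,4/3]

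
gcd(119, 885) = 1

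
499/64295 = 499/64295 = 0.01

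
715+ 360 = 1075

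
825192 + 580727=1405919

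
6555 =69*95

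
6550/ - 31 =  - 6550/31 = - 211.29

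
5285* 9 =47565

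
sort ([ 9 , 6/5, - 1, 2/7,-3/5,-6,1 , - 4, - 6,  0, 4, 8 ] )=[ - 6, - 6 ,  -  4, - 1,- 3/5, 0, 2/7, 1,6/5,  4,8, 9] 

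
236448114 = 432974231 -196526117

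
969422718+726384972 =1695807690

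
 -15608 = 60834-76442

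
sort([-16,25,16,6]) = [ - 16,6,16, 25]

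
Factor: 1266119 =197^1*6427^1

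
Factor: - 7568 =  - 2^4*11^1*43^1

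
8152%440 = 232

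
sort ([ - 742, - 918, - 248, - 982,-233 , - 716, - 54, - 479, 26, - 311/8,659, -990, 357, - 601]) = [ -990, - 982, - 918, - 742,-716,  -  601,- 479,  -  248,  -  233,  -  54, - 311/8,  26 , 357, 659]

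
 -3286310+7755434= 4469124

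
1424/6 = 237 + 1/3 = 237.33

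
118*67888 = 8010784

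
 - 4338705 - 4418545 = - 8757250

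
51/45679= 3/2687 = 0.00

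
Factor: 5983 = 31^1*193^1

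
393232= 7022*56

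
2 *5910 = 11820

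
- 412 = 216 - 628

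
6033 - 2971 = 3062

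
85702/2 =42851 = 42851.00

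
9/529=9/529= 0.02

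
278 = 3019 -2741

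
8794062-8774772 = 19290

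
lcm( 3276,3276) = 3276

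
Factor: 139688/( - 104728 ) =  - 13^ ( - 1 )*53^(-1)*919^1 =- 919/689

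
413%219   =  194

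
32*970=31040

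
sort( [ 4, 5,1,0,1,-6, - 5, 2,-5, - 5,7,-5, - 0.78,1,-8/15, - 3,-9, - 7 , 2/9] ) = [ - 9, - 7, - 6, - 5,  -  5, - 5  , - 5,  -  3,-0.78, - 8/15,0,2/9,1,1,1, 2,  4,5, 7 ]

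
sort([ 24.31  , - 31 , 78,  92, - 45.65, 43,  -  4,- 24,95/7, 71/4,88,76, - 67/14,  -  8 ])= [ - 45.65, - 31, - 24, - 8, - 67/14, -4, 95/7, 71/4,24.31,  43, 76, 78,88,92]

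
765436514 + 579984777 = 1345421291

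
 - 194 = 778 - 972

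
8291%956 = 643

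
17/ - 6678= - 17/6678  =  - 0.00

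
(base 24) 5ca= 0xC6A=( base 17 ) AGG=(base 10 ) 3178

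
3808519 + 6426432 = 10234951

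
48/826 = 24/413= 0.06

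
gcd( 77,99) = 11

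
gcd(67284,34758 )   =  18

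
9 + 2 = 11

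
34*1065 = 36210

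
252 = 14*18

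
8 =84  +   - 76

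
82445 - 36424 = 46021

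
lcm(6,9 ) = 18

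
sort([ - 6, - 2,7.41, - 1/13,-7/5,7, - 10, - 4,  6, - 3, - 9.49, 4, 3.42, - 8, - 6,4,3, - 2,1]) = [-10, - 9.49, - 8, - 6,-6, -4, - 3, - 2, - 2, -7/5, - 1/13,1, 3 , 3.42,4, 4,  6,7,7.41]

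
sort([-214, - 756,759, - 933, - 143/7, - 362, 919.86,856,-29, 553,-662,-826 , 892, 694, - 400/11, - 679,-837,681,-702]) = [ - 933, - 837, - 826, - 756,-702, - 679,-662,-362, - 214, - 400/11,  -  29,-143/7,553,681,694, 759,856,892, 919.86] 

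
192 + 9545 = 9737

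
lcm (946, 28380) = 28380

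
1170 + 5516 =6686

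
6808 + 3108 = 9916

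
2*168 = 336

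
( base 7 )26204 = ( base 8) 15462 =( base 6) 52122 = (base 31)77I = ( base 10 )6962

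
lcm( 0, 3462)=0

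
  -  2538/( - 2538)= 1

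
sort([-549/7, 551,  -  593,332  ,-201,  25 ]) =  [-593,-201, - 549/7, 25, 332,551 ] 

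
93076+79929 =173005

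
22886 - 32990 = -10104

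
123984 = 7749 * 16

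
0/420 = 0 = 0.00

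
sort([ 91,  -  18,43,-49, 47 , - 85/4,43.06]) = [ - 49,-85/4 ,-18,43,43.06,47 , 91]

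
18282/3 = 6094= 6094.00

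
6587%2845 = 897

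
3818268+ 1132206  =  4950474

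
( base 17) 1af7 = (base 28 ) A81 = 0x1F81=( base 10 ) 8065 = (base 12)4801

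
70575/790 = 89 + 53/158 = 89.34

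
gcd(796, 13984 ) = 4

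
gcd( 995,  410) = 5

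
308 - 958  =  -650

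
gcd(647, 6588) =1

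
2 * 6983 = 13966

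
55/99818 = 55/99818 = 0.00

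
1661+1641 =3302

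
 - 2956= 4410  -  7366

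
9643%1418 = 1135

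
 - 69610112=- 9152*7606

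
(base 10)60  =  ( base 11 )55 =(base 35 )1P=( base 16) 3c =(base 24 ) 2c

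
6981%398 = 215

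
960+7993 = 8953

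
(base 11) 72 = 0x4F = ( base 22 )3D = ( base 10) 79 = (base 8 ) 117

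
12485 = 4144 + 8341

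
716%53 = 27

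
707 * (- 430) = - 304010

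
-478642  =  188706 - 667348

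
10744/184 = 1343/23 = 58.39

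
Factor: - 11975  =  -5^2*479^1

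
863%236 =155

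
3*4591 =13773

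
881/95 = 9 + 26/95 = 9.27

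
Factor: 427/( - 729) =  - 3^(- 6) * 7^1*61^1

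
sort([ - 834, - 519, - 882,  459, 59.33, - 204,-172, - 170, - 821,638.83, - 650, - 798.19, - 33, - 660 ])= [ - 882, - 834, - 821,  -  798.19 ,- 660, - 650, - 519,-204, - 172,  -  170, - 33, 59.33,  459, 638.83] 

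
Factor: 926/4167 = 2/9 = 2^1 * 3^( - 2)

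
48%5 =3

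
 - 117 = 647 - 764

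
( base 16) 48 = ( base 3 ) 2200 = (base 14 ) 52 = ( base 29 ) 2e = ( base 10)72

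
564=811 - 247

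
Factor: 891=3^4*11^1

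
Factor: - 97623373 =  - 43^1*2270311^1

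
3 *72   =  216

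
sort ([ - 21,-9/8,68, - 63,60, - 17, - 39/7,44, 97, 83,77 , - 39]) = [ - 63, - 39,  -  21 ,  -  17 , - 39/7, - 9/8 , 44,  60 , 68,  77, 83, 97]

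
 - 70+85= 15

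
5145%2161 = 823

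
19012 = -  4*( - 4753)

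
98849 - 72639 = 26210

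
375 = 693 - 318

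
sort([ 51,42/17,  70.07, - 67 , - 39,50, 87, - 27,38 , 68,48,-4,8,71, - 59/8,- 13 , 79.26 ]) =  [ - 67, - 39,- 27, - 13, - 59/8,-4, 42/17,8, 38  ,  48  ,  50,51,68,70.07, 71,79.26, 87 ]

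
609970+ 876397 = 1486367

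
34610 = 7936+26674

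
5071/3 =1690 + 1/3 = 1690.33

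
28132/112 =251 + 5/28 = 251.18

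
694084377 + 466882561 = 1160966938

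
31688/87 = 364 + 20/87 = 364.23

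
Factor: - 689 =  - 13^1*53^1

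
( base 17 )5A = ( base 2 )1011111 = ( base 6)235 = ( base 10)95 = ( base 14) 6b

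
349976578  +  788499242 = 1138475820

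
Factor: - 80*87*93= - 2^4*  3^2*5^1*29^1*31^1= - 647280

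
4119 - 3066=1053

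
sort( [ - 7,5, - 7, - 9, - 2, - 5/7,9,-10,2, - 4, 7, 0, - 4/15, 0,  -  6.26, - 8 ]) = [ - 10, - 9 , -8,- 7, - 7, - 6.26, - 4,-2, - 5/7, - 4/15,0, 0,  2,5, 7,9 ] 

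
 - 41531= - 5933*7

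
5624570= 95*59206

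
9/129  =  3/43  =  0.07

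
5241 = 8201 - 2960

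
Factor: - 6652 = -2^2 * 1663^1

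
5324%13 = 7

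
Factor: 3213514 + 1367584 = 2^1*107^1* 21407^1 = 4581098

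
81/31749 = 27/10583 = 0.00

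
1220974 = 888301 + 332673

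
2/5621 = 2/5621  =  0.00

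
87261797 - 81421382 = 5840415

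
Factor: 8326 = 2^1 * 23^1*181^1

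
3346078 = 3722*899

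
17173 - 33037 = -15864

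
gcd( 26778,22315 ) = 4463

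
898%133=100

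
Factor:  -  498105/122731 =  -3^2*5^1*7^ ( - 1)*89^( - 1 )*197^( - 1)*11069^1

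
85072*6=510432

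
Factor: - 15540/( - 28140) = 37^1*67^( - 1 )= 37/67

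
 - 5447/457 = -5447/457 =- 11.92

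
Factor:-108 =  - 2^2 *3^3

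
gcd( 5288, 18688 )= 8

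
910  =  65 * 14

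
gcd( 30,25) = 5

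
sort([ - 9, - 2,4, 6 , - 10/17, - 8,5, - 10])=[ - 10, - 9,  -  8,-2,- 10/17,4,5, 6 ] 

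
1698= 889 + 809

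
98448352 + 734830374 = 833278726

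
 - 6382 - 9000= -15382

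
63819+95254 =159073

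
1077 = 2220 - 1143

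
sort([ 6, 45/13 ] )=[45/13, 6]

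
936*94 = 87984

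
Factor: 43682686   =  2^1*1523^1*14341^1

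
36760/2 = 18380   =  18380.00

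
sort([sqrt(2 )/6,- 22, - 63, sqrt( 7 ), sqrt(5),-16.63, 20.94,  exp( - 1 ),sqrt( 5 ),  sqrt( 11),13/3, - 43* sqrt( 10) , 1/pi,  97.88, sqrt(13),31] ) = [-43 * sqrt( 10), -63,  -  22, - 16.63,  sqrt( 2)/6 , 1/pi,exp( - 1) , sqrt(5 ),sqrt(5), sqrt( 7 ), sqrt ( 11 ),  sqrt(13),13/3, 20.94,  31, 97.88 ]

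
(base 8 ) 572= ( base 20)II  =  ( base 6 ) 1430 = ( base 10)378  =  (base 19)10H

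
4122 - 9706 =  - 5584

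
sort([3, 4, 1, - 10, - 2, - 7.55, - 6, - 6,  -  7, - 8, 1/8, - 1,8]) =[ - 10 , - 8, - 7.55,-7,-6, - 6, - 2, - 1, 1/8, 1,  3,4, 8]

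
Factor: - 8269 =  - 8269^1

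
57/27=2 + 1/9 = 2.11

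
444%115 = 99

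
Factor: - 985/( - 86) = 2^( - 1)*5^1*43^( - 1 ) * 197^1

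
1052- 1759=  - 707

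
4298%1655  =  988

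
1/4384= 1/4384 = 0.00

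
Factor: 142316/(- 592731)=- 188/783=- 2^2 * 3^(-3)*29^( - 1)*47^1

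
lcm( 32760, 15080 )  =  950040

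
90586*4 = 362344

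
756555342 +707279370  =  1463834712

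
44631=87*513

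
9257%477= 194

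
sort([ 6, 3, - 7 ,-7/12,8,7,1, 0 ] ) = [ - 7,  -  7/12, 0,1,  3, 6, 7,8] 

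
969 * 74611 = 72298059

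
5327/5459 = 5327/5459=0.98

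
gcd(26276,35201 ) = 1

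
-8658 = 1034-9692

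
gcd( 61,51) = 1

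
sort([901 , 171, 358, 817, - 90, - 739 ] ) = [ - 739,- 90, 171,  358,817,901] 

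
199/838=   199/838 = 0.24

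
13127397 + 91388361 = 104515758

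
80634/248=325+17/124 = 325.14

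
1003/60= 16 + 43/60 = 16.72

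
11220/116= 96 + 21/29= 96.72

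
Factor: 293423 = 13^1*22571^1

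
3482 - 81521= - 78039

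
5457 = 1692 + 3765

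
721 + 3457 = 4178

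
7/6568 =7/6568 = 0.00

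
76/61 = 76/61 = 1.25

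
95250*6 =571500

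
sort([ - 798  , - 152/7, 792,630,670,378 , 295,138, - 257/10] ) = [ - 798,- 257/10, - 152/7,  138,295,378,630,670,792 ] 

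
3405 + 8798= 12203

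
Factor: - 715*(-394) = 2^1*5^1 * 11^1*13^1 * 197^1 = 281710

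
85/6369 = 85/6369 = 0.01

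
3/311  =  3/311= 0.01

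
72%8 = 0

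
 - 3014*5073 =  - 15290022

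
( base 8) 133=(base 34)2N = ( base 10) 91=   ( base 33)2p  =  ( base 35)2l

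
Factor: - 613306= - 2^1*306653^1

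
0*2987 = 0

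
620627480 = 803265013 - 182637533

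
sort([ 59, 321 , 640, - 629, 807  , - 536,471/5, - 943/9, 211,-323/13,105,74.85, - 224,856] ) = [ - 629,-536, - 224, - 943/9,  -  323/13,  59,74.85,471/5, 105, 211,321, 640,807,856 ] 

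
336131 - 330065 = 6066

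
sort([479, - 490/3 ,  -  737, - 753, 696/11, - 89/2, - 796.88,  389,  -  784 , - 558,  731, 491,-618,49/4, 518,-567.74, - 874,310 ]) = [ - 874, - 796.88, - 784, - 753,-737, -618, - 567.74, - 558, - 490/3, - 89/2,  49/4, 696/11,310 , 389,479, 491,518, 731 ] 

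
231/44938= 231/44938  =  0.01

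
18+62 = 80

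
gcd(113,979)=1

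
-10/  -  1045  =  2/209 = 0.01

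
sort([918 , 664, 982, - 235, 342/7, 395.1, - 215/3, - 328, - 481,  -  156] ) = [ - 481, - 328, - 235,- 156, - 215/3,342/7, 395.1,  664, 918,982] 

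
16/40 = 2/5 = 0.40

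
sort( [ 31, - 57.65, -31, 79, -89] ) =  [ - 89  , - 57.65,-31 , 31, 79] 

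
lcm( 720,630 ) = 5040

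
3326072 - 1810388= 1515684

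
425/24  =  425/24 =17.71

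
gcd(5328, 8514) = 18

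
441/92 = 441/92 =4.79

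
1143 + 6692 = 7835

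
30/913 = 30/913  =  0.03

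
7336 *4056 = 29754816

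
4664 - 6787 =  - 2123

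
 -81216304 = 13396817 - 94613121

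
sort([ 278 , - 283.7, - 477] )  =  [ - 477,-283.7, 278]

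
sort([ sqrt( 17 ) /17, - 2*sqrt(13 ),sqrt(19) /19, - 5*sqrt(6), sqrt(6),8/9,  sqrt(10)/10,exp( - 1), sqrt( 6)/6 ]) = [  -  5 *sqrt( 6 ), - 2 * sqrt( 13), sqrt(19)/19, sqrt( 17)/17, sqrt(10) /10, exp( - 1 ), sqrt(6)/6, 8/9,sqrt(6)]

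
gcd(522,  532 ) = 2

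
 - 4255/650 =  - 7 + 59/130 = - 6.55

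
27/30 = 9/10 = 0.90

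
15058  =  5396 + 9662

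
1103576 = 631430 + 472146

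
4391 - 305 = 4086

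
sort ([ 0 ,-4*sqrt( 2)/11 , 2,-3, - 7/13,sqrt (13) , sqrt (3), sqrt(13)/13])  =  [ - 3, -7/13, -4*sqrt(2 )/11,0, sqrt ( 13 )/13,sqrt ( 3),2,  sqrt(13 ) ]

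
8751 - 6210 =2541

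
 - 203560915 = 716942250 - 920503165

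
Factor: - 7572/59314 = - 2^1 *3^1 * 47^( - 1) =- 6/47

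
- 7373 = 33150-40523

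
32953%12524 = 7905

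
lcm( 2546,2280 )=152760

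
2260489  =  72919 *31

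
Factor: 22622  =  2^1*11311^1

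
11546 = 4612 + 6934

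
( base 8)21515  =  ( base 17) 1E4A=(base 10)9037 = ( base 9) 13351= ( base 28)BEL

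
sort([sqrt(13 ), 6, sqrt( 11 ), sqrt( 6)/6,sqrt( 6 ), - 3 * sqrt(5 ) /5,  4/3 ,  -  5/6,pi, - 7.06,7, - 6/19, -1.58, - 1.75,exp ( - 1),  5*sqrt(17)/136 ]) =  [ - 7.06, - 1.75, - 1.58, - 3*sqrt(5 ) /5, - 5/6, - 6/19,5*sqrt(17) /136 , exp( - 1),sqrt(6)/6, 4/3,sqrt(6 ),pi,sqrt( 11),sqrt( 13 ),6,7]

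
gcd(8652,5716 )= 4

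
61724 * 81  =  4999644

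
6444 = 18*358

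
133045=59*2255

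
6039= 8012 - 1973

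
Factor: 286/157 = 2^1*11^1*13^1*157^(  -  1 ) 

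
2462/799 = 3+65/799 = 3.08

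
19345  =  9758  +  9587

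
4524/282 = 754/47  =  16.04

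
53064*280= 14857920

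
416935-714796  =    -  297861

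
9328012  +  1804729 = 11132741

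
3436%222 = 106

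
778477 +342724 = 1121201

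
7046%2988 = 1070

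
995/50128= 995/50128 = 0.02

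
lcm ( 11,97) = 1067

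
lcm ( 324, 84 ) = 2268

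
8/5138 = 4/2569=0.00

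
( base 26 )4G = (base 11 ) AA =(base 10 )120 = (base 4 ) 1320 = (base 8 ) 170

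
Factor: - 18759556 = -2^2*479^1*9791^1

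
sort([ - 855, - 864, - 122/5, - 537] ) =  [ - 864, - 855, - 537,-122/5 ] 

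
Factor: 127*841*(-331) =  - 29^2 * 127^1*331^1  =  - 35353117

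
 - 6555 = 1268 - 7823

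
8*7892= 63136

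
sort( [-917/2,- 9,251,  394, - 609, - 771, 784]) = [-771 ,  -  609, - 917/2, - 9 , 251,394,784]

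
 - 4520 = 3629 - 8149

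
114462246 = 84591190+29871056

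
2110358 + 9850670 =11961028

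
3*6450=19350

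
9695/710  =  1939/142 = 13.65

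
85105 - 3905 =81200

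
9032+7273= 16305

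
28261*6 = 169566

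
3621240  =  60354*60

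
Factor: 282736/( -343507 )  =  - 656/797  =  -2^4*41^1*797^( -1)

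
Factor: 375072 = 2^5 * 3^1*3907^1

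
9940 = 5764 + 4176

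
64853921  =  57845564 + 7008357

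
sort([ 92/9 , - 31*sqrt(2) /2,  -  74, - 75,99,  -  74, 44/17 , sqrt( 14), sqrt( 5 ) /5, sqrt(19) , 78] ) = [ - 75, - 74,  -  74, - 31*sqrt(2) /2,sqrt( 5) /5, 44/17, sqrt( 14 ),  sqrt(19 ),  92/9, 78 , 99]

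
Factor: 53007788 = 2^2*13251947^1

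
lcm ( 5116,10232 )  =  10232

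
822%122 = 90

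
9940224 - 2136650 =7803574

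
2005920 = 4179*480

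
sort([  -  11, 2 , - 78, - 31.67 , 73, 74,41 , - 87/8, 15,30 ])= [  -  78, - 31.67 , - 11,-87/8, 2, 15, 30, 41,73 , 74] 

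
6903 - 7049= -146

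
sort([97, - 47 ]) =[ -47,97 ]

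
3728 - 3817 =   -  89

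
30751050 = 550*55911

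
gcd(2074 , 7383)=1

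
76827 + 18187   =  95014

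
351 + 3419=3770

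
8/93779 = 8/93779  =  0.00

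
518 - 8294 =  - 7776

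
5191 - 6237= - 1046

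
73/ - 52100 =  - 73/52100 = -0.00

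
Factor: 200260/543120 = 2^ (-2 )* 3^( - 1)*17^1*19^1*73^(- 1) = 323/876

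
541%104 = 21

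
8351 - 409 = 7942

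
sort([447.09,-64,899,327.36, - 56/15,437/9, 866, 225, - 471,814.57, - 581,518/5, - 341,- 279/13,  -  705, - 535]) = [  -  705 ,  -  581, - 535 ,-471, -341,-64 ,-279/13 , - 56/15,437/9,518/5,225,327.36  ,  447.09,814.57, 866, 899]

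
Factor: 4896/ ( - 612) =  - 8= - 2^3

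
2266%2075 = 191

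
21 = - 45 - - 66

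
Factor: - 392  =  - 2^3*7^2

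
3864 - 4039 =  - 175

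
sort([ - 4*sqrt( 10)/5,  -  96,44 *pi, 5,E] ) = [ -96, - 4  *sqrt( 10 )/5 , E,  5,44*pi ]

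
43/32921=43/32921 = 0.00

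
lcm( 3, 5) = 15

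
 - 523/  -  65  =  8 + 3/65 = 8.05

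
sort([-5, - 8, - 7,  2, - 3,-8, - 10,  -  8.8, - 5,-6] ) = [ - 10, - 8.8 , - 8, - 8, - 7,-6 , - 5,- 5, - 3, 2]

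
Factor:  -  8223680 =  - 2^6*5^1 * 31^1*829^1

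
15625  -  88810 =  - 73185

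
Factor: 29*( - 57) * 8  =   - 13224 = - 2^3*3^1*19^1*29^1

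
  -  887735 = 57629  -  945364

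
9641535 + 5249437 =14890972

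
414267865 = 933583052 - 519315187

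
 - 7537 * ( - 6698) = 50482826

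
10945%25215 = 10945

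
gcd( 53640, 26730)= 90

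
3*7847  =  23541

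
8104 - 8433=-329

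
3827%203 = 173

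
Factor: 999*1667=1665333 = 3^3*37^1*1667^1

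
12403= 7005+5398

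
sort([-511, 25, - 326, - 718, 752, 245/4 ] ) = [ - 718,-511, -326, 25, 245/4, 752]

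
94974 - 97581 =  - 2607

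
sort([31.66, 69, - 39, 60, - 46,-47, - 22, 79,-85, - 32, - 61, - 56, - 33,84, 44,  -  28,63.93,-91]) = [ - 91, - 85, - 61, - 56, - 47, - 46, - 39,-33, - 32,  -  28, - 22  ,  31.66, 44, 60, 63.93,69, 79, 84 ] 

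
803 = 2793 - 1990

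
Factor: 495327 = 3^1*7^1  *  103^1*229^1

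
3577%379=166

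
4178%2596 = 1582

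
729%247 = 235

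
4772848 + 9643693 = 14416541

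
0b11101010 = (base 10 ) 234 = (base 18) D0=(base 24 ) 9i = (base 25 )99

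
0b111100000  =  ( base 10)480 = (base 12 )340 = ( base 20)140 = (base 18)18C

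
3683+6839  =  10522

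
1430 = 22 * 65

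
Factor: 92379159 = 3^2*19^1*53^1*10193^1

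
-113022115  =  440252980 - 553275095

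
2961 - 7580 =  - 4619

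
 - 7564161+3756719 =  - 3807442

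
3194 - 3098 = 96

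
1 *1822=1822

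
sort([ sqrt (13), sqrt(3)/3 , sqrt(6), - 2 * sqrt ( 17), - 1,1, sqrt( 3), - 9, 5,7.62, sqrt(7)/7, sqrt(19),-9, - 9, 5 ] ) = [ - 9, - 9, - 9 , - 2*sqrt(17) , - 1, sqrt(7 )/7,sqrt(3) /3, 1, sqrt(3 ),  sqrt( 6), sqrt(13), sqrt(19), 5,5,7.62 ]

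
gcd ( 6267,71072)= 1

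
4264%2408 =1856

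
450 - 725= -275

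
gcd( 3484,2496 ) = 52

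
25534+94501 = 120035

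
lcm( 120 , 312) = 1560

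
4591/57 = 80 + 31/57 = 80.54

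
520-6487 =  - 5967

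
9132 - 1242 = 7890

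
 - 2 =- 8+6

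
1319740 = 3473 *380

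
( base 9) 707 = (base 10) 574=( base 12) 3BA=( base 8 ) 1076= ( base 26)m2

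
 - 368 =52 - 420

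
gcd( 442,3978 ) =442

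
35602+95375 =130977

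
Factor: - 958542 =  - 2^1*3^1*13^1*12289^1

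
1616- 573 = 1043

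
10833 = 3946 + 6887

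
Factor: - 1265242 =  - 2^1 * 11^1*17^2*199^1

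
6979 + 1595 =8574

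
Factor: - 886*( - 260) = 230360 = 2^3 * 5^1*13^1 *443^1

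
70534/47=70534/47 = 1500.72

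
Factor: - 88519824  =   - 2^4*3^3*23^1*59^1*151^1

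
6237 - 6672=- 435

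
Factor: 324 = 2^2*3^4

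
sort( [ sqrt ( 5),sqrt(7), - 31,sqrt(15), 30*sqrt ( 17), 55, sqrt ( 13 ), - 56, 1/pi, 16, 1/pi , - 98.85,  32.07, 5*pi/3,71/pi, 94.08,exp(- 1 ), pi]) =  [ - 98.85  ,- 56,  -  31, 1/pi, 1/pi,exp(-1 ), sqrt( 5) , sqrt(7 ), pi , sqrt( 13 ),sqrt( 15), 5*pi/3,16, 71/pi, 32.07, 55 , 94.08, 30*sqrt(17 )]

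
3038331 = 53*57327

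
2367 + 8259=10626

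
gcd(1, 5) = 1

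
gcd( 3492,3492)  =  3492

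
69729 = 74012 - 4283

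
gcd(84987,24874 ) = 1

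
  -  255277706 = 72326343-327604049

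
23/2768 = 23/2768  =  0.01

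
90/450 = 1/5 = 0.20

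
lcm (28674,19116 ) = 57348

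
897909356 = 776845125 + 121064231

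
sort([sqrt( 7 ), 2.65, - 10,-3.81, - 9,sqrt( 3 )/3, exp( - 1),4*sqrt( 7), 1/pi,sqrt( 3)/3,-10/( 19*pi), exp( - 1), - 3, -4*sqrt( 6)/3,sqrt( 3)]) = [  -  10,-9, - 3.81  ,-4 * sqrt (6)/3, - 3, - 10/( 19*pi),1/pi, exp(-1), exp( -1),sqrt( 3)/3,sqrt( 3)/3, sqrt (3 ), sqrt(7 ),2.65,4 * sqrt(7) ]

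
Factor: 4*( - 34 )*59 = - 2^3 * 17^1 * 59^1 = - 8024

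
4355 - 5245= - 890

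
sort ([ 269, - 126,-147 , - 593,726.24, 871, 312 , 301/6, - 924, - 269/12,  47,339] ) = [ - 924 , - 593 , - 147, - 126, - 269/12, 47,301/6,269, 312, 339, 726.24,871]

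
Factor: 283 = 283^1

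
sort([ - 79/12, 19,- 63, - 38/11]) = [ - 63, - 79/12, - 38/11 , 19]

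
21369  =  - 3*( - 7123)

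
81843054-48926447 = 32916607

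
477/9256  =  477/9256 =0.05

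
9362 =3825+5537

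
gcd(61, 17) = 1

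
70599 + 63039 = 133638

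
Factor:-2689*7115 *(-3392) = 64896541120= 2^6*5^1*53^1*1423^1*2689^1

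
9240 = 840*11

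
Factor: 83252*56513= 4704820276 = 2^2*13^1*31^1*1601^1* 1823^1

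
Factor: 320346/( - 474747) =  - 222/329 = - 2^1*3^1*7^( - 1)*37^1*47^ ( - 1)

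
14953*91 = 1360723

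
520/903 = 520/903 = 0.58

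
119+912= 1031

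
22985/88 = 261  +  17/88 = 261.19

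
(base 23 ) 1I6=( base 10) 949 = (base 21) 234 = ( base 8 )1665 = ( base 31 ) UJ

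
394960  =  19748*20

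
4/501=4/501 = 0.01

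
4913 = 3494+1419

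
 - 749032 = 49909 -798941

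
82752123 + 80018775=162770898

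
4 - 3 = 1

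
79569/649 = 79569/649 = 122.60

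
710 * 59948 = 42563080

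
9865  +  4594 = 14459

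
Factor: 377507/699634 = 2^( -1 )*379^(-1 )*409^1 = 409/758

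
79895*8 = 639160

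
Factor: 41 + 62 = 103^1 = 103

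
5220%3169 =2051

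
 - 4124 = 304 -4428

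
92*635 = 58420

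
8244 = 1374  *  6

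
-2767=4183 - 6950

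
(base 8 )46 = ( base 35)13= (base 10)38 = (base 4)212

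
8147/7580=1 + 567/7580= 1.07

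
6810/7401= 2270/2467 = 0.92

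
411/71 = 411/71 = 5.79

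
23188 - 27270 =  - 4082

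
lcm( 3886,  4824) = 139896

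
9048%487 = 282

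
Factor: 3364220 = 2^2*5^1*168211^1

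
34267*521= 17853107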